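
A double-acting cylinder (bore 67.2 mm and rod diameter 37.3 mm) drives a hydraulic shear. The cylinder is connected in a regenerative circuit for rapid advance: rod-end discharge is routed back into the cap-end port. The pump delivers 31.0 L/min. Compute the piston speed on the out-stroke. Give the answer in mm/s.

v ≈ 473 mm/s

In regeneration the rod-end outflow joins the pump flow into the cap end, so the net volume the pump must supply per unit advance equals the rod cross-section area.
Rod cross-section A_rod = π/4 × (37.3 mm)² = 1093 mm^2
v = Q_pump / A_rod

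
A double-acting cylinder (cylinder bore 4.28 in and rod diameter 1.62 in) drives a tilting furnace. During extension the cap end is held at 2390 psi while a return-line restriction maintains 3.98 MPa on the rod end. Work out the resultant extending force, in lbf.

Cap-side area A_cap = π/4 × (4.28 in)² = 14.39 in^2
Rod-side annular area A_ann = π/4 × (4.28² − 1.62²) = 12.33 in^2
Net thrust = P_cap·A_cap − P_rod·A_ann = 34390 lbf − 7115 lbf

F ≈ 27300 lbf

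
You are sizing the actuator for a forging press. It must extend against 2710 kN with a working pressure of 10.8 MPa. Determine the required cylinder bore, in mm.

D ≈ 565 mm

Extension force acts on the full piston face: F = P × (π/4)D².
D = √(4F / (πP)) = √(4 × 2710 kN / (π × 10.8 MPa))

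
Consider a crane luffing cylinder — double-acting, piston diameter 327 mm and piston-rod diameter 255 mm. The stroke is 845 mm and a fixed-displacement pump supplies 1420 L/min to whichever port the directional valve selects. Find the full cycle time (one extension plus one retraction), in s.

t ≈ 4.17 s

Cap-side area A_cap = π/4 × (327 mm)² = 83980 mm^2
Rod-side annular area A_ann = π/4 × (327² − 255²) = 32910 mm^2
t_ext = A_cap·L/Q = 2.999 s
t_ret = A_ann·L/Q = 1.175 s
t_cycle = t_ext + t_ret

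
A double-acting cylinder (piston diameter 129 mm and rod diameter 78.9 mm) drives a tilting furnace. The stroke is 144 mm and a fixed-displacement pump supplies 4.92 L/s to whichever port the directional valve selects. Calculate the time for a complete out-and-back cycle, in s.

Cap-side area A_cap = π/4 × (129 mm)² = 13070 mm^2
Rod-side annular area A_ann = π/4 × (129² − 78.9²) = 8181 mm^2
t_ext = A_cap·L/Q = 0.3825 s
t_ret = A_ann·L/Q = 0.2394 s
t_cycle = t_ext + t_ret

t ≈ 0.622 s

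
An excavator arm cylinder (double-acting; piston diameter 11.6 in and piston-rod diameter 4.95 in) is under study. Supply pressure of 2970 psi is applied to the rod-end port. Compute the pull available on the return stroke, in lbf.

F ≈ 2.57e5 lbf

Rod-side annular area A_ann = π/4 × (11.6² − 4.95²) = 86.44 in^2
On retraction the pressure acts on the annular area (bore minus rod).
F = P × A_ann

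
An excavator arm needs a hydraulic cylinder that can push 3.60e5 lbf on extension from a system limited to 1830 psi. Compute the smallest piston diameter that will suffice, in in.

Extension force acts on the full piston face: F = P × (π/4)D².
D = √(4F / (πP)) = √(4 × 3.60e5 lbf / (π × 1830 psi))

D ≈ 15.8 in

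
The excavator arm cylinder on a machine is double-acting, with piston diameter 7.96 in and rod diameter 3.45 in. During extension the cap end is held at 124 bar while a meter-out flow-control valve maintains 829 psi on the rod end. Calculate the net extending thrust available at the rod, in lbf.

Cap-side area A_cap = π/4 × (7.96 in)² = 49.76 in^2
Rod-side annular area A_ann = π/4 × (7.96² − 3.45²) = 40.42 in^2
Net thrust = P_cap·A_cap − P_rod·A_ann = 89500 lbf − 33500 lbf

F ≈ 56000 lbf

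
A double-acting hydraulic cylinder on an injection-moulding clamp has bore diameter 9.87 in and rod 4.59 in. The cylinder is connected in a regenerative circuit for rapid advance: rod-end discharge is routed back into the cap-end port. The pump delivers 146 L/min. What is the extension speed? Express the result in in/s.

v ≈ 8.97 in/s

In regeneration the rod-end outflow joins the pump flow into the cap end, so the net volume the pump must supply per unit advance equals the rod cross-section area.
Rod cross-section A_rod = π/4 × (4.59 in)² = 16.55 in^2
v = Q_pump / A_rod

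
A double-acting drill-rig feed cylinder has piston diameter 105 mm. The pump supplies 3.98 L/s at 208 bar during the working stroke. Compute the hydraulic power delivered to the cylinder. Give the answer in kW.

W ≈ 82.8 kW

Hydraulic power = P × Q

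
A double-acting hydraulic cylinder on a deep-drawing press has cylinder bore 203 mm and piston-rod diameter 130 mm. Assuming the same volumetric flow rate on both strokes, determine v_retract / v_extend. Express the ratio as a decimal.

Cap-side area A_cap = π/4 × (203 mm)² = 32370 mm^2
Rod-side annular area A_ann = π/4 × (203² − 130²) = 19090 mm^2
For equal Q, v ∝ 1/A, so v_ret/v_ext = A_cap/A_ann.

v_ret/v_ext ≈ 1.70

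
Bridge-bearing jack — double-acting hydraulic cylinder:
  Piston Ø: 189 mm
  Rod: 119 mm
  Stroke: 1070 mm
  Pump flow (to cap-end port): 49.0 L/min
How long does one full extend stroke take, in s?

Cap-side area A_cap = π/4 × (189 mm)² = 28060 mm^2
Swept volume V = A × L; t = V / Q = A·L / Q

t ≈ 36.8 s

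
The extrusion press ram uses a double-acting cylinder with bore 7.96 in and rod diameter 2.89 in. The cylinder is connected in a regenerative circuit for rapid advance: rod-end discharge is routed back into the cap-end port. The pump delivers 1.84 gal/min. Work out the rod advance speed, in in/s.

v ≈ 1.08 in/s

In regeneration the rod-end outflow joins the pump flow into the cap end, so the net volume the pump must supply per unit advance equals the rod cross-section area.
Rod cross-section A_rod = π/4 × (2.89 in)² = 6.560 in^2
v = Q_pump / A_rod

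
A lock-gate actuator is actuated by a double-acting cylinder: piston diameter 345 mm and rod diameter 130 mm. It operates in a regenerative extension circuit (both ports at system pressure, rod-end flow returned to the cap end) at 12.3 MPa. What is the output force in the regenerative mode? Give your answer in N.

F ≈ 1.63e5 N

With equal pressure on both faces, forces on the annular region cancel; the net push is pressure × rod cross-section.
Rod cross-section A_rod = π/4 × (130 mm)² = 13270 mm^2
F = P × A_rod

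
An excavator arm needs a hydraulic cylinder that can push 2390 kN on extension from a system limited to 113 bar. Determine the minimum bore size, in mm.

D ≈ 519 mm

Extension force acts on the full piston face: F = P × (π/4)D².
D = √(4F / (πP)) = √(4 × 2390 kN / (π × 113 bar))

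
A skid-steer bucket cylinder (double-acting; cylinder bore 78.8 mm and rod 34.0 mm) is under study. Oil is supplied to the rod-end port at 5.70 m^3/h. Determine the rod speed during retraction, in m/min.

v ≈ 23.9 m/min

Rod-side annular area A_ann = π/4 × (78.8² − 34.0²) = 3969 mm^2
Flow into the rod-end port fills the annular volume.
v = Q / A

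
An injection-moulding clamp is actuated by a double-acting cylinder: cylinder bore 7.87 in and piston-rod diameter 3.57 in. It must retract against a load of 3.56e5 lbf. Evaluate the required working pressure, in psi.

Rod-side annular area A_ann = π/4 × (7.87² − 3.57²) = 38.64 in^2
Retraction: pressure acts on the annular area.
P = F / A = 3.56e5 lbf / A

P ≈ 9210 psi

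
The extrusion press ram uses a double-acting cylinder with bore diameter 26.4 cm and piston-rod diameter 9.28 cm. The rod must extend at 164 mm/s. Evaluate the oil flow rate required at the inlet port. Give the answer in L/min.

Q ≈ 539 L/min

Cap-side area A_cap = π/4 × (26.4 cm)² = 547.4 cm^2
Q = A × v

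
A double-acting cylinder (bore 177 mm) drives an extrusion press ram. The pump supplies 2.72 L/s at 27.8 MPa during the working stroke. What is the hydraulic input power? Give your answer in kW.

Hydraulic power = P × Q

W ≈ 75.6 kW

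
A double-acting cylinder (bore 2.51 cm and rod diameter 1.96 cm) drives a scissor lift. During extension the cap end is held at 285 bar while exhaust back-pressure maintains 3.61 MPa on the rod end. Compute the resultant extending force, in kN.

F ≈ 13.4 kN

Cap-side area A_cap = π/4 × (2.51 cm)² = 4.948 cm^2
Rod-side annular area A_ann = π/4 × (2.51² − 1.96²) = 1.931 cm^2
Net thrust = P_cap·A_cap − P_rod·A_ann = 14.10 kN − 0.6971 kN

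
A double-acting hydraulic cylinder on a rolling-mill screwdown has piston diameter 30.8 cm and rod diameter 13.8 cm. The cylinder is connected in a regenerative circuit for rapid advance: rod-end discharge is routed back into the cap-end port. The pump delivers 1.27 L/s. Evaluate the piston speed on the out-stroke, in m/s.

v ≈ 0.0849 m/s

In regeneration the rod-end outflow joins the pump flow into the cap end, so the net volume the pump must supply per unit advance equals the rod cross-section area.
Rod cross-section A_rod = π/4 × (13.8 cm)² = 149.6 cm^2
v = Q_pump / A_rod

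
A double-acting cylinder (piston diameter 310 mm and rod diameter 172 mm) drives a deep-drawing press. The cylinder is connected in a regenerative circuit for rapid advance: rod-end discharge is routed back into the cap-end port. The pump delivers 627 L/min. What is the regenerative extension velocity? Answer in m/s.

v ≈ 0.450 m/s

In regeneration the rod-end outflow joins the pump flow into the cap end, so the net volume the pump must supply per unit advance equals the rod cross-section area.
Rod cross-section A_rod = π/4 × (172 mm)² = 23240 mm^2
v = Q_pump / A_rod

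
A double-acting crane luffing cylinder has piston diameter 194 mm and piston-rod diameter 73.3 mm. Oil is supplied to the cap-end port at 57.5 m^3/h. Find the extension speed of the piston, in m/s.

Cap-side area A_cap = π/4 × (194 mm)² = 29560 mm^2
v = Q / A

v ≈ 0.540 m/s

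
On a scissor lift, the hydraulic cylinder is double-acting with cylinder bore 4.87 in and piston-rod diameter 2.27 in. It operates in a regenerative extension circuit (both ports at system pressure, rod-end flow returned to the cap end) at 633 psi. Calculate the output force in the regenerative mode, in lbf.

F ≈ 2560 lbf

With equal pressure on both faces, forces on the annular region cancel; the net push is pressure × rod cross-section.
Rod cross-section A_rod = π/4 × (2.27 in)² = 4.047 in^2
F = P × A_rod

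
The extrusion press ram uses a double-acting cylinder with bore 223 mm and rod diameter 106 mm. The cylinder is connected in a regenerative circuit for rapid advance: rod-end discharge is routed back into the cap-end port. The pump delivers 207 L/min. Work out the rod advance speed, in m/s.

v ≈ 0.391 m/s

In regeneration the rod-end outflow joins the pump flow into the cap end, so the net volume the pump must supply per unit advance equals the rod cross-section area.
Rod cross-section A_rod = π/4 × (106 mm)² = 8825 mm^2
v = Q_pump / A_rod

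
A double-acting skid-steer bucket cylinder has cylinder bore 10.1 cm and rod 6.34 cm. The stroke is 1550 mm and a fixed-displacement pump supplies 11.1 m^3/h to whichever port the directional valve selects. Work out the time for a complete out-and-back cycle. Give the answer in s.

t ≈ 6.47 s

Cap-side area A_cap = π/4 × (10.1 cm)² = 80.12 cm^2
Rod-side annular area A_ann = π/4 × (10.1² − 6.34²) = 48.55 cm^2
t_ext = A_cap·L/Q = 4.028 s
t_ret = A_ann·L/Q = 2.441 s
t_cycle = t_ext + t_ret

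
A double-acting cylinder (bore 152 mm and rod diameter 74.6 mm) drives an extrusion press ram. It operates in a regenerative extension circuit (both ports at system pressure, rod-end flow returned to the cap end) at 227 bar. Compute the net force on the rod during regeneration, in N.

With equal pressure on both faces, forces on the annular region cancel; the net push is pressure × rod cross-section.
Rod cross-section A_rod = π/4 × (74.6 mm)² = 4371 mm^2
F = P × A_rod

F ≈ 99200 N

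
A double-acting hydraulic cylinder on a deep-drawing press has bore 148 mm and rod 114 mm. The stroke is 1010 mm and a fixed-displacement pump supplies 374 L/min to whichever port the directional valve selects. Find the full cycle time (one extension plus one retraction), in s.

t ≈ 3.92 s

Cap-side area A_cap = π/4 × (148 mm)² = 17200 mm^2
Rod-side annular area A_ann = π/4 × (148² − 114²) = 6996 mm^2
t_ext = A_cap·L/Q = 2.787 s
t_ret = A_ann·L/Q = 1.134 s
t_cycle = t_ext + t_ret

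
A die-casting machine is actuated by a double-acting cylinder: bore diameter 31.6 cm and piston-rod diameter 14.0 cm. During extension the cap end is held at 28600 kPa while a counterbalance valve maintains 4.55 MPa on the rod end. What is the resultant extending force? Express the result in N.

Cap-side area A_cap = π/4 × (31.6 cm)² = 784.3 cm^2
Rod-side annular area A_ann = π/4 × (31.6² − 14.0²) = 630.3 cm^2
Net thrust = P_cap·A_cap − P_rod·A_ann = 2.243e6 N − 2.868e5 N

F ≈ 1.96e6 N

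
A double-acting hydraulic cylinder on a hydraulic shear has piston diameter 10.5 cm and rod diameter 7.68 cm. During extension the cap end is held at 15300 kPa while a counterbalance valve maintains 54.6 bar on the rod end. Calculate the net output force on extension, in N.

Cap-side area A_cap = π/4 × (10.5 cm)² = 86.59 cm^2
Rod-side annular area A_ann = π/4 × (10.5² − 7.68²) = 40.27 cm^2
Net thrust = P_cap·A_cap − P_rod·A_ann = 1.325e5 N − 21980 N

F ≈ 1.10e5 N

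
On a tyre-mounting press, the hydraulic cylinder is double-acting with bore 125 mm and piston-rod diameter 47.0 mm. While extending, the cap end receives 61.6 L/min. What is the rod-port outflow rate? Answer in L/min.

Q_out ≈ 52.9 L/min

Cap-side area A_cap = π/4 × (125 mm)² = 12270 mm^2
Rod-side annular area A_ann = π/4 × (125² − 47.0²) = 10540 mm^2
Piston speed v = Q_in/A_cap; rod-end outflow Q_out = v × A_ann = Q_in × A_ann/A_cap.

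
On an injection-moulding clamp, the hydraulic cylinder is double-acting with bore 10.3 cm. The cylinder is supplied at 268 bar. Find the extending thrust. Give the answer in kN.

F ≈ 223 kN

Cap-side area A_cap = π/4 × (10.3 cm)² = 83.32 cm^2
F = P × A_cap = 268 bar × A_cap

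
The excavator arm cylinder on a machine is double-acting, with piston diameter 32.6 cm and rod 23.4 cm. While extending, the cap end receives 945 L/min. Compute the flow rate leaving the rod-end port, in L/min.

Cap-side area A_cap = π/4 × (32.6 cm)² = 834.7 cm^2
Rod-side annular area A_ann = π/4 × (32.6² − 23.4²) = 404.6 cm^2
Piston speed v = Q_in/A_cap; rod-end outflow Q_out = v × A_ann = Q_in × A_ann/A_cap.

Q_out ≈ 458 L/min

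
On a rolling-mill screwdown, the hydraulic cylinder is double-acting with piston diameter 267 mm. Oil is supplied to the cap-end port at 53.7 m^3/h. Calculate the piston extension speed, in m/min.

Cap-side area A_cap = π/4 × (267 mm)² = 55990 mm^2
v = Q / A

v ≈ 16.0 m/min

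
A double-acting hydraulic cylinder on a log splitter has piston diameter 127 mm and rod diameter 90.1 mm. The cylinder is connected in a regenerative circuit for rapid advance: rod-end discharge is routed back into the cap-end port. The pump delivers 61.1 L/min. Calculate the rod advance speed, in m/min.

In regeneration the rod-end outflow joins the pump flow into the cap end, so the net volume the pump must supply per unit advance equals the rod cross-section area.
Rod cross-section A_rod = π/4 × (90.1 mm)² = 6376 mm^2
v = Q_pump / A_rod

v ≈ 9.58 m/min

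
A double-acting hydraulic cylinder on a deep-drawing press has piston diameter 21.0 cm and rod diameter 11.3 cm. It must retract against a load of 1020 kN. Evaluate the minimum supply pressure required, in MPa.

P ≈ 41.5 MPa

Rod-side annular area A_ann = π/4 × (21.0² − 11.3²) = 246.1 cm^2
Retraction: pressure acts on the annular area.
P = F / A = 1020 kN / A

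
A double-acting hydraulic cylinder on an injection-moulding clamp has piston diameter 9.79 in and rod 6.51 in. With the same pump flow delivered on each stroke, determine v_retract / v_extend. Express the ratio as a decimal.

Cap-side area A_cap = π/4 × (9.79 in)² = 75.28 in^2
Rod-side annular area A_ann = π/4 × (9.79² − 6.51²) = 41.99 in^2
For equal Q, v ∝ 1/A, so v_ret/v_ext = A_cap/A_ann.

v_ret/v_ext ≈ 1.79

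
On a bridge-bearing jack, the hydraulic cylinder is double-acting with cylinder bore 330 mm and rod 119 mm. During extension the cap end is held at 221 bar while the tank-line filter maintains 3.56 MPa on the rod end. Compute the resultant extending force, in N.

F ≈ 1.63e6 N

Cap-side area A_cap = π/4 × (330 mm)² = 85530 mm^2
Rod-side annular area A_ann = π/4 × (330² − 119²) = 74410 mm^2
Net thrust = P_cap·A_cap − P_rod·A_ann = 1.890e6 N − 2.649e5 N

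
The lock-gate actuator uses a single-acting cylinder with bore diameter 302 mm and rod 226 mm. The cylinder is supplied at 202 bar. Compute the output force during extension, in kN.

Cap-side area A_cap = π/4 × (302 mm)² = 71630 mm^2
F = P × A_cap = 202 bar × A_cap

F ≈ 1450 kN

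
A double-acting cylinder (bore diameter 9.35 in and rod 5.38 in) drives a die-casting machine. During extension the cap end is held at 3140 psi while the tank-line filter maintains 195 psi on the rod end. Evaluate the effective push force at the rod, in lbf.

F ≈ 2.07e5 lbf

Cap-side area A_cap = π/4 × (9.35 in)² = 68.66 in^2
Rod-side annular area A_ann = π/4 × (9.35² − 5.38²) = 45.93 in^2
Net thrust = P_cap·A_cap − P_rod·A_ann = 2.156e5 lbf − 8956 lbf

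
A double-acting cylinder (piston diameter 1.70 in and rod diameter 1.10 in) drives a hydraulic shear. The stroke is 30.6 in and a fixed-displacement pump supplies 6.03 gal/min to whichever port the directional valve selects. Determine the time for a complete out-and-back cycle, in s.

Cap-side area A_cap = π/4 × (1.70 in)² = 2.270 in^2
Rod-side annular area A_ann = π/4 × (1.70² − 1.10²) = 1.319 in^2
t_ext = A_cap·L/Q = 2.992 s
t_ret = A_ann·L/Q = 1.739 s
t_cycle = t_ext + t_ret

t ≈ 4.73 s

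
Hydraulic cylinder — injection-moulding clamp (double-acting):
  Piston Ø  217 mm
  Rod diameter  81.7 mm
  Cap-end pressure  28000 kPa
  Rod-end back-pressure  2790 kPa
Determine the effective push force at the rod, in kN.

F ≈ 947 kN

Cap-side area A_cap = π/4 × (217 mm)² = 36980 mm^2
Rod-side annular area A_ann = π/4 × (217² − 81.7²) = 31740 mm^2
Net thrust = P_cap·A_cap − P_rod·A_ann = 1036 kN − 88.56 kN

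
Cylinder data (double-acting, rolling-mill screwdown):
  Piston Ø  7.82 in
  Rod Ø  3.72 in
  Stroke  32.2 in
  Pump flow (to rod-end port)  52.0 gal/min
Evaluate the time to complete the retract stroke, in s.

t ≈ 5.98 s

Rod-side annular area A_ann = π/4 × (7.82² − 3.72²) = 37.16 in^2
Swept volume V = A × L; t = V / Q = A·L / Q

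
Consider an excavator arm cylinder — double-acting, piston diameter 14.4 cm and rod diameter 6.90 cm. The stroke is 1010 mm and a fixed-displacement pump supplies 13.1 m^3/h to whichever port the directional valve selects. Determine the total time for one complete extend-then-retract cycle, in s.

Cap-side area A_cap = π/4 × (14.4 cm)² = 162.9 cm^2
Rod-side annular area A_ann = π/4 × (14.4² − 6.90²) = 125.5 cm^2
t_ext = A_cap·L/Q = 4.520 s
t_ret = A_ann·L/Q = 3.482 s
t_cycle = t_ext + t_ret

t ≈ 8.00 s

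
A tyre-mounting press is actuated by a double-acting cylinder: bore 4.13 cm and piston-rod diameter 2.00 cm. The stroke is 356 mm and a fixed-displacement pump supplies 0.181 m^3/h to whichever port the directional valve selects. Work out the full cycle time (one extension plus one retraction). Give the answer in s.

Cap-side area A_cap = π/4 × (4.13 cm)² = 13.40 cm^2
Rod-side annular area A_ann = π/4 × (4.13² − 2.00²) = 10.25 cm^2
t_ext = A_cap·L/Q = 9.486 s
t_ret = A_ann·L/Q = 7.261 s
t_cycle = t_ext + t_ret

t ≈ 16.7 s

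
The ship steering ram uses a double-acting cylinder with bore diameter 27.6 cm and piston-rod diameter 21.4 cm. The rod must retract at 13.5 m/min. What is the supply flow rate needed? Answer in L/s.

Rod-side annular area A_ann = π/4 × (27.6² − 21.4²) = 238.6 cm^2
Q = A × v

Q ≈ 5.37 L/s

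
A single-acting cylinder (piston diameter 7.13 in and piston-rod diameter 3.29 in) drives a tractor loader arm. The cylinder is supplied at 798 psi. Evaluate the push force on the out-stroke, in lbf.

Cap-side area A_cap = π/4 × (7.13 in)² = 39.93 in^2
F = P × A_cap = 798 psi × A_cap

F ≈ 31900 lbf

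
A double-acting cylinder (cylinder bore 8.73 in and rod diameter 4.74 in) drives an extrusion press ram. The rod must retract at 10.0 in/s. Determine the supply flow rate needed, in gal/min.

Rod-side annular area A_ann = π/4 × (8.73² − 4.74²) = 42.21 in^2
Q = A × v

Q ≈ 110 gal/min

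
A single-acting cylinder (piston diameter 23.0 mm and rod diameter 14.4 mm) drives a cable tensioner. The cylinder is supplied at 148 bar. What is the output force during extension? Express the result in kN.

F ≈ 6.15 kN

Cap-side area A_cap = π/4 × (23.0 mm)² = 415.5 mm^2
F = P × A_cap = 148 bar × A_cap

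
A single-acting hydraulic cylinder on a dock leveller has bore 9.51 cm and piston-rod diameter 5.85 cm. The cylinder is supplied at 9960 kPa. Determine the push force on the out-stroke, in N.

F ≈ 70700 N

Cap-side area A_cap = π/4 × (9.51 cm)² = 71.03 cm^2
F = P × A_cap = 9960 kPa × A_cap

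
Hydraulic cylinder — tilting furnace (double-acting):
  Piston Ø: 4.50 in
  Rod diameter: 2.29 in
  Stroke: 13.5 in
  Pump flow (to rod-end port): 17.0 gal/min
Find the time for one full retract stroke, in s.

Rod-side annular area A_ann = π/4 × (4.50² − 2.29²) = 11.79 in^2
Swept volume V = A × L; t = V / Q = A·L / Q

t ≈ 2.43 s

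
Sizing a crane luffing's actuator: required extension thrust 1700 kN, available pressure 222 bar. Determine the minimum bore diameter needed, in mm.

Extension force acts on the full piston face: F = P × (π/4)D².
D = √(4F / (πP)) = √(4 × 1700 kN / (π × 222 bar))

D ≈ 312 mm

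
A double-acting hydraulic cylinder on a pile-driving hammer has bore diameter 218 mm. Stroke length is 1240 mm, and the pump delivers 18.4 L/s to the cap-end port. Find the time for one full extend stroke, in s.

t ≈ 2.52 s

Cap-side area A_cap = π/4 × (218 mm)² = 37330 mm^2
Swept volume V = A × L; t = V / Q = A·L / Q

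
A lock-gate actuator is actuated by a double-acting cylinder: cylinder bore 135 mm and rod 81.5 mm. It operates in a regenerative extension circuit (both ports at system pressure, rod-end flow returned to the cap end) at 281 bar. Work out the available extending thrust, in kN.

F ≈ 147 kN

With equal pressure on both faces, forces on the annular region cancel; the net push is pressure × rod cross-section.
Rod cross-section A_rod = π/4 × (81.5 mm)² = 5217 mm^2
F = P × A_rod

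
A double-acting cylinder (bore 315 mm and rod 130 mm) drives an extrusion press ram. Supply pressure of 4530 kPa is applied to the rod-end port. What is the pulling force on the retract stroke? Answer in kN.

F ≈ 293 kN

Rod-side annular area A_ann = π/4 × (315² − 130²) = 64660 mm^2
On retraction the pressure acts on the annular area (bore minus rod).
F = P × A_ann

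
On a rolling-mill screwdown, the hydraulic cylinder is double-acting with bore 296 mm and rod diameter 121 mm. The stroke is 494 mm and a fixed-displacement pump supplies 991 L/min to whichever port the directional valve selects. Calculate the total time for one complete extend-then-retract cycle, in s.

t ≈ 3.77 s

Cap-side area A_cap = π/4 × (296 mm)² = 68810 mm^2
Rod-side annular area A_ann = π/4 × (296² − 121²) = 57310 mm^2
t_ext = A_cap·L/Q = 2.058 s
t_ret = A_ann·L/Q = 1.714 s
t_cycle = t_ext + t_ret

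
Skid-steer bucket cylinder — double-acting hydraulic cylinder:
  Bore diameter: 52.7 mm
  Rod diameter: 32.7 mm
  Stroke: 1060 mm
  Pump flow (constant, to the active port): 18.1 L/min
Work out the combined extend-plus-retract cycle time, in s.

Cap-side area A_cap = π/4 × (52.7 mm)² = 2181 mm^2
Rod-side annular area A_ann = π/4 × (52.7² − 32.7²) = 1341 mm^2
t_ext = A_cap·L/Q = 7.665 s
t_ret = A_ann·L/Q = 4.714 s
t_cycle = t_ext + t_ret

t ≈ 12.4 s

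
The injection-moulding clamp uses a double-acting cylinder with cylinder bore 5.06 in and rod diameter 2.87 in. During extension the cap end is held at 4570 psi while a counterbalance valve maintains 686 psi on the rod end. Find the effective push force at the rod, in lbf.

F ≈ 82500 lbf

Cap-side area A_cap = π/4 × (5.06 in)² = 20.11 in^2
Rod-side annular area A_ann = π/4 × (5.06² − 2.87²) = 13.64 in^2
Net thrust = P_cap·A_cap − P_rod·A_ann = 91900 lbf − 9357 lbf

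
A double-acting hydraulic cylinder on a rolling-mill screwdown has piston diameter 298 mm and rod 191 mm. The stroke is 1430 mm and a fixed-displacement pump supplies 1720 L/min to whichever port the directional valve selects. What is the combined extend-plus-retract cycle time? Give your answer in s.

t ≈ 5.53 s

Cap-side area A_cap = π/4 × (298 mm)² = 69750 mm^2
Rod-side annular area A_ann = π/4 × (298² − 191²) = 41090 mm^2
t_ext = A_cap·L/Q = 3.479 s
t_ret = A_ann·L/Q = 2.050 s
t_cycle = t_ext + t_ret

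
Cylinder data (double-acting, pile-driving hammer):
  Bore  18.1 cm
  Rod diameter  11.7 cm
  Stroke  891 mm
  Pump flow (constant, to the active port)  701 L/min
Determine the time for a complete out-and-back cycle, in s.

t ≈ 3.10 s

Cap-side area A_cap = π/4 × (18.1 cm)² = 257.3 cm^2
Rod-side annular area A_ann = π/4 × (18.1² − 11.7²) = 149.8 cm^2
t_ext = A_cap·L/Q = 1.962 s
t_ret = A_ann·L/Q = 1.142 s
t_cycle = t_ext + t_ret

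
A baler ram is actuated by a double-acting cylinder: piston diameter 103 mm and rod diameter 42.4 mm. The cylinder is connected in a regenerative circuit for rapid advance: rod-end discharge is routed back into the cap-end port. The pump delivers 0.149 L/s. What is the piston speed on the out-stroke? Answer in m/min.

v ≈ 6.33 m/min

In regeneration the rod-end outflow joins the pump flow into the cap end, so the net volume the pump must supply per unit advance equals the rod cross-section area.
Rod cross-section A_rod = π/4 × (42.4 mm)² = 1412 mm^2
v = Q_pump / A_rod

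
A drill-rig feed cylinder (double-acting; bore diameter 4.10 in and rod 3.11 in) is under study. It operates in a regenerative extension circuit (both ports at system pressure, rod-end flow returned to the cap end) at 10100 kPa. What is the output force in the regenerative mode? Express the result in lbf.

With equal pressure on both faces, forces on the annular region cancel; the net push is pressure × rod cross-section.
Rod cross-section A_rod = π/4 × (3.11 in)² = 7.596 in^2
F = P × A_rod

F ≈ 11100 lbf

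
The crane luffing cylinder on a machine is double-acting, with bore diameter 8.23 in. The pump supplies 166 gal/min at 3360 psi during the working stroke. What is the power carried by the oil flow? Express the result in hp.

Hydraulic power = P × Q

W ≈ 325 hp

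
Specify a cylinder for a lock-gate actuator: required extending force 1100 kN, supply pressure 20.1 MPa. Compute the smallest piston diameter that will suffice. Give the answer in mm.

Extension force acts on the full piston face: F = P × (π/4)D².
D = √(4F / (πP)) = √(4 × 1100 kN / (π × 20.1 MPa))

D ≈ 264 mm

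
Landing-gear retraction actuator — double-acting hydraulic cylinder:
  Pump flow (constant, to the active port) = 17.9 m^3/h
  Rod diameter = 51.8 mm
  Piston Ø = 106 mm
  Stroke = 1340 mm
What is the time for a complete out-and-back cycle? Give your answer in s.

Cap-side area A_cap = π/4 × (106 mm)² = 8825 mm^2
Rod-side annular area A_ann = π/4 × (106² − 51.8²) = 6717 mm^2
t_ext = A_cap·L/Q = 2.378 s
t_ret = A_ann·L/Q = 1.810 s
t_cycle = t_ext + t_ret

t ≈ 4.19 s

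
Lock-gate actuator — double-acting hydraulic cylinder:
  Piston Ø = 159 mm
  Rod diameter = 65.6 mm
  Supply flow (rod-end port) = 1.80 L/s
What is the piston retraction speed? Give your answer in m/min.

Rod-side annular area A_ann = π/4 × (159² − 65.6²) = 16480 mm^2
Flow into the rod-end port fills the annular volume.
v = Q / A

v ≈ 6.56 m/min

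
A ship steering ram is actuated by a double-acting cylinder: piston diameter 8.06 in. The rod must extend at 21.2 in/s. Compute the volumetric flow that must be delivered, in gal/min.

Q ≈ 281 gal/min

Cap-side area A_cap = π/4 × (8.06 in)² = 51.02 in^2
Q = A × v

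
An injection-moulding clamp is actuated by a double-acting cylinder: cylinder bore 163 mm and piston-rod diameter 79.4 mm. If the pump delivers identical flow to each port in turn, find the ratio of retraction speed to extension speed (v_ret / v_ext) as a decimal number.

v_ret/v_ext ≈ 1.31

Cap-side area A_cap = π/4 × (163 mm)² = 20870 mm^2
Rod-side annular area A_ann = π/4 × (163² − 79.4²) = 15920 mm^2
For equal Q, v ∝ 1/A, so v_ret/v_ext = A_cap/A_ann.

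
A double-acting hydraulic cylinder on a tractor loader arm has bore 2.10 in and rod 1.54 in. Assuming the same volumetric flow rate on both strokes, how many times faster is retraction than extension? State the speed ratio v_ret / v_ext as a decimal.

v_ret/v_ext ≈ 2.16

Cap-side area A_cap = π/4 × (2.10 in)² = 3.464 in^2
Rod-side annular area A_ann = π/4 × (2.10² − 1.54²) = 1.601 in^2
For equal Q, v ∝ 1/A, so v_ret/v_ext = A_cap/A_ann.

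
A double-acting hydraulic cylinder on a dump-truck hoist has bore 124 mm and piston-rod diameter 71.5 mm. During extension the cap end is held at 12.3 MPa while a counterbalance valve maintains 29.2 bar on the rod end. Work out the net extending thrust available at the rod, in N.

F ≈ 1.25e5 N

Cap-side area A_cap = π/4 × (124 mm)² = 12080 mm^2
Rod-side annular area A_ann = π/4 × (124² − 71.5²) = 8061 mm^2
Net thrust = P_cap·A_cap − P_rod·A_ann = 1.485e5 N − 23540 N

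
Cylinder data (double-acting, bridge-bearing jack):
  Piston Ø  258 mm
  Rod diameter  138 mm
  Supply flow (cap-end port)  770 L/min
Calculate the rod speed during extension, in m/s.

Cap-side area A_cap = π/4 × (258 mm)² = 52280 mm^2
v = Q / A

v ≈ 0.245 m/s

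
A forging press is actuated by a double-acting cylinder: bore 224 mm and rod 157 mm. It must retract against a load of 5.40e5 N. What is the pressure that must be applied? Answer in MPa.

Rod-side annular area A_ann = π/4 × (224² − 157²) = 20050 mm^2
Retraction: pressure acts on the annular area.
P = F / A = 5.40e5 N / A

P ≈ 26.9 MPa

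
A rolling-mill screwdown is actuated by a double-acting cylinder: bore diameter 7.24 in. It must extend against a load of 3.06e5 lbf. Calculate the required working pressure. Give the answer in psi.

Cap-side area A_cap = π/4 × (7.24 in)² = 41.17 in^2
P = F / A = 3.06e5 lbf / A

P ≈ 7430 psi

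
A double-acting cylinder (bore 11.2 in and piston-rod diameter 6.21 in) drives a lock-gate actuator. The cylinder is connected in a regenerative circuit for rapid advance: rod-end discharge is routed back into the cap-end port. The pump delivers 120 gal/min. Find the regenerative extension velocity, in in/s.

v ≈ 15.3 in/s

In regeneration the rod-end outflow joins the pump flow into the cap end, so the net volume the pump must supply per unit advance equals the rod cross-section area.
Rod cross-section A_rod = π/4 × (6.21 in)² = 30.29 in^2
v = Q_pump / A_rod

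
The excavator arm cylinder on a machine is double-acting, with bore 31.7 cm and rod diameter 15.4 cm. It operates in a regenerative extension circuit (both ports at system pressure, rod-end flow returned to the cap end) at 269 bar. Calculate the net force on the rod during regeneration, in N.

F ≈ 5.01e5 N

With equal pressure on both faces, forces on the annular region cancel; the net push is pressure × rod cross-section.
Rod cross-section A_rod = π/4 × (15.4 cm)² = 186.3 cm^2
F = P × A_rod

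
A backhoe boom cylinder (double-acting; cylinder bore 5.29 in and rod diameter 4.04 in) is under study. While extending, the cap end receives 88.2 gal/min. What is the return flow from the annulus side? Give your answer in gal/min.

Cap-side area A_cap = π/4 × (5.29 in)² = 21.98 in^2
Rod-side annular area A_ann = π/4 × (5.29² − 4.04²) = 9.160 in^2
Piston speed v = Q_in/A_cap; rod-end outflow Q_out = v × A_ann = Q_in × A_ann/A_cap.

Q_out ≈ 36.8 gal/min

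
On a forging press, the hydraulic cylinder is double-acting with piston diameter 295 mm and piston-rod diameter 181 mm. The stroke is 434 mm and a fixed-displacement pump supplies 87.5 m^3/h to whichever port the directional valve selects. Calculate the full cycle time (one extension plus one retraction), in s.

Cap-side area A_cap = π/4 × (295 mm)² = 68350 mm^2
Rod-side annular area A_ann = π/4 × (295² − 181²) = 42620 mm^2
t_ext = A_cap·L/Q = 1.220 s
t_ret = A_ann·L/Q = 0.7610 s
t_cycle = t_ext + t_ret

t ≈ 1.98 s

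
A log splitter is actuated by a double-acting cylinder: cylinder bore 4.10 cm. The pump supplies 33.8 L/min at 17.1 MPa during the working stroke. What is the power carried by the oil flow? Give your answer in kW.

W ≈ 9.63 kW

Hydraulic power = P × Q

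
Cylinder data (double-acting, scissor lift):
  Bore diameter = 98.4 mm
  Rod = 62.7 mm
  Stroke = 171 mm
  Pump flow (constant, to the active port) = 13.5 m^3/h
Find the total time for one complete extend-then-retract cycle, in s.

Cap-side area A_cap = π/4 × (98.4 mm)² = 7605 mm^2
Rod-side annular area A_ann = π/4 × (98.4² − 62.7²) = 4517 mm^2
t_ext = A_cap·L/Q = 0.3468 s
t_ret = A_ann·L/Q = 0.2060 s
t_cycle = t_ext + t_ret

t ≈ 0.553 s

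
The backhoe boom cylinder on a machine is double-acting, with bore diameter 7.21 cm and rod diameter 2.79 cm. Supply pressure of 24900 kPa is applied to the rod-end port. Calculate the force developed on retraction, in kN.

F ≈ 86.4 kN

Rod-side annular area A_ann = π/4 × (7.21² − 2.79²) = 34.71 cm^2
On retraction the pressure acts on the annular area (bore minus rod).
F = P × A_ann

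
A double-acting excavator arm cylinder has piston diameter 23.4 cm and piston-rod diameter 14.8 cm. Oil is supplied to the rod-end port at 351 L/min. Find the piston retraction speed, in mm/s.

Rod-side annular area A_ann = π/4 × (23.4² − 14.8²) = 258.0 cm^2
Flow into the rod-end port fills the annular volume.
v = Q / A

v ≈ 227 mm/s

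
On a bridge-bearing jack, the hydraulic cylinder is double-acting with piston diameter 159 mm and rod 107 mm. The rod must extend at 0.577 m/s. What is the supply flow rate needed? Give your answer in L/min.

Cap-side area A_cap = π/4 × (159 mm)² = 19860 mm^2
Q = A × v

Q ≈ 687 L/min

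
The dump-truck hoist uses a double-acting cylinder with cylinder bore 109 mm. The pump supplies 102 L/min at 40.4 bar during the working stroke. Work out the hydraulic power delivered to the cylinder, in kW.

W ≈ 6.87 kW

Hydraulic power = P × Q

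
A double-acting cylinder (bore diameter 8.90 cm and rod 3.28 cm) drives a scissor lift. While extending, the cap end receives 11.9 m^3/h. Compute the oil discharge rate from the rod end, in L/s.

Cap-side area A_cap = π/4 × (8.90 cm)² = 62.21 cm^2
Rod-side annular area A_ann = π/4 × (8.90² − 3.28²) = 53.76 cm^2
Piston speed v = Q_in/A_cap; rod-end outflow Q_out = v × A_ann = Q_in × A_ann/A_cap.

Q_out ≈ 2.86 L/s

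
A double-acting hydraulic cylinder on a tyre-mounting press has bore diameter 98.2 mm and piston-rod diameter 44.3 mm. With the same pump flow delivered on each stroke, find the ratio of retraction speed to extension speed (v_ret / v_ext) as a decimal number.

Cap-side area A_cap = π/4 × (98.2 mm)² = 7574 mm^2
Rod-side annular area A_ann = π/4 × (98.2² − 44.3²) = 6032 mm^2
For equal Q, v ∝ 1/A, so v_ret/v_ext = A_cap/A_ann.

v_ret/v_ext ≈ 1.26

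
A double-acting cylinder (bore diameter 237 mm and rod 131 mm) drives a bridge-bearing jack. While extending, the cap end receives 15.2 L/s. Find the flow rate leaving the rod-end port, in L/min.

Q_out ≈ 633 L/min

Cap-side area A_cap = π/4 × (237 mm)² = 44120 mm^2
Rod-side annular area A_ann = π/4 × (237² − 131²) = 30640 mm^2
Piston speed v = Q_in/A_cap; rod-end outflow Q_out = v × A_ann = Q_in × A_ann/A_cap.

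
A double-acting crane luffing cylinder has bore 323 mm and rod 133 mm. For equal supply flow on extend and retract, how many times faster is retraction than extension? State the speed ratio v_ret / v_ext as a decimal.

v_ret/v_ext ≈ 1.20

Cap-side area A_cap = π/4 × (323 mm)² = 81940 mm^2
Rod-side annular area A_ann = π/4 × (323² − 133²) = 68050 mm^2
For equal Q, v ∝ 1/A, so v_ret/v_ext = A_cap/A_ann.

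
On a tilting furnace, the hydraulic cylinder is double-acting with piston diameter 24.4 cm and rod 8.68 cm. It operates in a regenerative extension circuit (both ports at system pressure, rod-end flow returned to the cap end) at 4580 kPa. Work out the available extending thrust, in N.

With equal pressure on both faces, forces on the annular region cancel; the net push is pressure × rod cross-section.
Rod cross-section A_rod = π/4 × (8.68 cm)² = 59.17 cm^2
F = P × A_rod

F ≈ 27100 N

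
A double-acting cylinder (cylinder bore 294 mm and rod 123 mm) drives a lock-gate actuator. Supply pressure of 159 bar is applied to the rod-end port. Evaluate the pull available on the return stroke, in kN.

F ≈ 890 kN

Rod-side annular area A_ann = π/4 × (294² − 123²) = 56000 mm^2
On retraction the pressure acts on the annular area (bore minus rod).
F = P × A_ann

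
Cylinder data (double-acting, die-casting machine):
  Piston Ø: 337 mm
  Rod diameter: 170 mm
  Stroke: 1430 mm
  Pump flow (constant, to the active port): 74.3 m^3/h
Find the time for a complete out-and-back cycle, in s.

t ≈ 10.8 s

Cap-side area A_cap = π/4 × (337 mm)² = 89200 mm^2
Rod-side annular area A_ann = π/4 × (337² − 170²) = 66500 mm^2
t_ext = A_cap·L/Q = 6.180 s
t_ret = A_ann·L/Q = 4.607 s
t_cycle = t_ext + t_ret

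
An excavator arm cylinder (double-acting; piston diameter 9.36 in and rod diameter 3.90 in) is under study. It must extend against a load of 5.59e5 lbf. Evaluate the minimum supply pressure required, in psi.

Cap-side area A_cap = π/4 × (9.36 in)² = 68.81 in^2
P = F / A = 5.59e5 lbf / A

P ≈ 8120 psi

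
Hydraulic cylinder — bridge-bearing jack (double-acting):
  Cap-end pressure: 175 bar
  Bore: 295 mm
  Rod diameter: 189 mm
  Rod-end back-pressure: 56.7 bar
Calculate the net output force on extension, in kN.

Cap-side area A_cap = π/4 × (295 mm)² = 68350 mm^2
Rod-side annular area A_ann = π/4 × (295² − 189²) = 40290 mm^2
Net thrust = P_cap·A_cap − P_rod·A_ann = 1196 kN − 228.5 kN

F ≈ 968 kN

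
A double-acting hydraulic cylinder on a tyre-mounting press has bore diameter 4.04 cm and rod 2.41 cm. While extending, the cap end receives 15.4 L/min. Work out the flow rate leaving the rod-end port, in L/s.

Q_out ≈ 0.165 L/s

Cap-side area A_cap = π/4 × (4.04 cm)² = 12.82 cm^2
Rod-side annular area A_ann = π/4 × (4.04² − 2.41²) = 8.257 cm^2
Piston speed v = Q_in/A_cap; rod-end outflow Q_out = v × A_ann = Q_in × A_ann/A_cap.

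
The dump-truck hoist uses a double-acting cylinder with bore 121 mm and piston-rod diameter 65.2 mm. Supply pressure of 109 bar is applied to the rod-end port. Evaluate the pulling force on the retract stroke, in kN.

Rod-side annular area A_ann = π/4 × (121² − 65.2²) = 8160 mm^2
On retraction the pressure acts on the annular area (bore minus rod).
F = P × A_ann

F ≈ 88.9 kN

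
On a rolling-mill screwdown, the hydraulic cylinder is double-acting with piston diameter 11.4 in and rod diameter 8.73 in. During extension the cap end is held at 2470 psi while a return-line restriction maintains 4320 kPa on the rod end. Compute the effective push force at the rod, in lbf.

F ≈ 2.26e5 lbf

Cap-side area A_cap = π/4 × (11.4 in)² = 102.1 in^2
Rod-side annular area A_ann = π/4 × (11.4² − 8.73²) = 42.21 in^2
Net thrust = P_cap·A_cap − P_rod·A_ann = 2.521e5 lbf − 26450 lbf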